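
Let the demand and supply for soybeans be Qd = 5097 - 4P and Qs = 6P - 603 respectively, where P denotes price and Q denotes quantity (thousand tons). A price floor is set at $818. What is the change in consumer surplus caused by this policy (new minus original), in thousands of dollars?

Equilibrium: 5097 - 4P = 6P - 603, so 5700 = 10P and P* = 570, Q* = 2817.
Because the floor (818) lies above the market-clearing price, it is binding.
At P = 818: Qd = 5097 - 4·818 = 1825 and Qs = 6·818 - 603 = 4305.
Consumer surplus without the control is ½ · (1274.25 - 570) · 2817 = 991936.125.
With the floor, consumers buy 1825 units at 818, so CS = ½ · (1274.25 - 818) · 1825 = 416328.125.
Change in consumer surplus = 416328.125 - 991936.125 = -575608.

-575608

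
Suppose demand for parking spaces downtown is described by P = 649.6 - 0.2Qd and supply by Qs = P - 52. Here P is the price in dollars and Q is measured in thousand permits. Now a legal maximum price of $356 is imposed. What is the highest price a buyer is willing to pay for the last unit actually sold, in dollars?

588.8

Rearranging demand gives Qd = 3248 - 5P. Setting quantity demanded equal to quantity supplied, 3248 - 5P = P - 52, gives P* = 550 and Q* = 498.
The ceiling of 356 is below the equilibrium price 550, so it binds.
At P = 356: Qd = 3248 - 5·356 = 1468 and Qs = 356 - 52 = 304.
Only 304 units reach the market. On the demand curve, the marginal buyer's willingness to pay at Q = 304 is (3248 - 304)/5 = 588.8.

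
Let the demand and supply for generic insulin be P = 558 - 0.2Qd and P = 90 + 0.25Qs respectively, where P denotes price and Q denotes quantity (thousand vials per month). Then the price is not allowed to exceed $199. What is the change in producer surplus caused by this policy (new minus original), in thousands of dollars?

Rearranging demand gives Qd = 2790 - 5P; rearranging supply gives Qs = 4P - 360. Without the control the market clears where 2790 - 5P = 4P - 360, i.e. P* = 350 and Q* = 1040.
The ceiling of 199 is below the equilibrium price 350, so it binds.
At P = 199: Qd = 2790 - 5·199 = 1795 and Qs = 4·199 - 360 = 436.
Producer surplus without the control is ½ · (350 - 90) · 1040 = 135200.
With the ceiling, producers sell 436 units at 199, so PS = ½ · (199 - 90) · 436 = 23762.
Change in producer surplus = 23762 - 135200 = -111438.

-111438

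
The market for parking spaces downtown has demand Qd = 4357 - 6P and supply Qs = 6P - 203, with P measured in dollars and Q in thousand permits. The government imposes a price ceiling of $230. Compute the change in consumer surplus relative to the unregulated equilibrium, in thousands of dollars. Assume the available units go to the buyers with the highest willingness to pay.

Equilibrium: 4357 - 6P = 6P - 203, so 4560 = 12P and P* = 380, Q* = 2077.
The ceiling of 230 is below the equilibrium price 380, so it binds.
At P = 230: Qd = 4357 - 6·230 = 2977 and Qs = 6·230 - 203 = 1177.
Consumer surplus without the control is ½ · (4357/6 - 380) · 2077 = 4313929/12.
With the ceiling, 1177 units are sold at 230 (assume they go to the highest-value buyers). The demand price at Q = 1177 is 530, so CS = ½ · [(4357/6 - 230) + (530 - 230)] · 1177 = 5622529/12.
Change in consumer surplus = 5622529/12 - 4313929/12 = 109050.

109050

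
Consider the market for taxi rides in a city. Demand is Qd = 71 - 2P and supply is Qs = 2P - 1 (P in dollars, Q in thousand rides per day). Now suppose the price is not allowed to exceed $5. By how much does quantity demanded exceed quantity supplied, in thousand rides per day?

In a free market, 71 - 2P = 2P - 1 gives the equilibrium P* = 18, Q* = 35.
Since 5 < 18, the ceiling is binding.
At P = 5: Qd = 71 - 2·5 = 61 and Qs = 2·5 - 1 = 9.
Shortage = Qd - Qs = 61 - 9 = 52.

52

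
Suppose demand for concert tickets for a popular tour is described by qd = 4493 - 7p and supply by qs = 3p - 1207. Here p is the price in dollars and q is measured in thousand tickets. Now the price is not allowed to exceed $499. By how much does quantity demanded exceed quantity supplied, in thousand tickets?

Without the control the market clears where 4493 - 7p = 3p - 1207, i.e. p* = 570 and q* = 503.
Since 499 < 570, the ceiling is binding.
At p = 499: qd = 4493 - 7·499 = 1000 and qs = 3·499 - 1207 = 290.
Shortage = qd - qs = 1000 - 290 = 710.

710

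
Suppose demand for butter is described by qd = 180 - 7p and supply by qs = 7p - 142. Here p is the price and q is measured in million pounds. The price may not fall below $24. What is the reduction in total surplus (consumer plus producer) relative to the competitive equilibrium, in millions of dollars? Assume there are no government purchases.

Equilibrium: 180 - 7p = 7p - 142, so 322 = 14p and p* = 23, q* = 19.
Because the floor (24) lies above the market-clearing price, it is binding.
At p = 24: qd = 180 - 7·24 = 12 and qs = 7·24 - 142 = 26.
Quantity traded falls to 12. At q = 12 the demand price is (180 - 12)/7 = 24 and the supply price is (142 + 12)/7 = 22.
Deadweight loss = ½ · (24 - 22) · (19 - 12) = ½ · 2 · 7 = 7.

7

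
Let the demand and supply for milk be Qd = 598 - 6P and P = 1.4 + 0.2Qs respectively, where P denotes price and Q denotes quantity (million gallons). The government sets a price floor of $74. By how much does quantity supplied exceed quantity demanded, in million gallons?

209

Rearranging supply gives Qs = 5P - 7. Setting quantity demanded equal to quantity supplied, 598 - 6P = 5P - 7, gives P* = 55 and Q* = 268.
The floor of 74 is above the equilibrium price 55, so it binds.
At P = 74: Qd = 598 - 6·74 = 154 and Qs = 5·74 - 7 = 363.
Surplus = Qs - Qd = 363 - 154 = 209.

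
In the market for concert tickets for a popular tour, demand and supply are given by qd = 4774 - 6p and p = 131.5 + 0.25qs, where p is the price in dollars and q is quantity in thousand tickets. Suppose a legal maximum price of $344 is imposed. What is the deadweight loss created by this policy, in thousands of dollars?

Rearranging supply gives qs = 4p - 526. In a free market, 4774 - 6p = 4p - 526 gives the equilibrium p* = 530, q* = 1594.
Since 344 < 530, the ceiling is binding.
At p = 344: qd = 4774 - 6·344 = 2710 and qs = 4·344 - 526 = 850.
Quantity traded falls to 850. At q = 850 the demand price is (4774 - 850)/6 = 654 and the supply price is (526 + 850)/4 = 344.
Deadweight loss = ½ · (654 - 344) · (1594 - 850) = ½ · 310 · 744 = 115320.

115320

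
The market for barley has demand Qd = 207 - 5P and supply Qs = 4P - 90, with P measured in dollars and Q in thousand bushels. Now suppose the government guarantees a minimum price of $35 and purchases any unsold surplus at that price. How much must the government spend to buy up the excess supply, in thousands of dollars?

630

In a free market, 207 - 5P = 4P - 90 gives the equilibrium P* = 33, Q* = 42.
Because the floor (35) lies above the market-clearing price, it is binding.
At P = 35: Qd = 207 - 5·35 = 32 and Qs = 4·35 - 90 = 50.
Surplus = Qs - Qd = 18.
Government expenditure = surplus × support price = 18 × 35 = 630.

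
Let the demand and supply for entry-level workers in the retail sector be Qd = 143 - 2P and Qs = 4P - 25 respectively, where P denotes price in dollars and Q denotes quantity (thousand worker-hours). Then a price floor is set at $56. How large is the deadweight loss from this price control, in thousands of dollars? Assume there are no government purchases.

Without the control the market clears where 143 - 2P = 4P - 25, i.e. P* = 28 and Q* = 87.
The floor of 56 is above the equilibrium price 28, so it binds.
At P = 56: Qd = 143 - 2·56 = 31 and Qs = 4·56 - 25 = 199.
Quantity traded falls to 31. At Q = 31 the demand price is (143 - 31)/2 = 56 and the supply price is (25 + 31)/4 = 14.
Deadweight loss = ½ · (56 - 14) · (87 - 31) = ½ · 42 · 56 = 1176.

1176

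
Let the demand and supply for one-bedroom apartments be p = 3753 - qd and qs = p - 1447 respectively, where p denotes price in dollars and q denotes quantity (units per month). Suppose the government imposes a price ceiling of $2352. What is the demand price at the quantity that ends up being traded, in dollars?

Rearranging demand gives qd = 3753 - p. Without the control the market clears where 3753 - p = p - 1447, i.e. p* = 2600 and q* = 1153.
Since 2352 < 2600, the ceiling is binding.
At p = 2352: qd = 3753 - 2352 = 1401 and qs = 2352 - 1447 = 905.
Only 905 units reach the market. On the demand curve, the marginal buyer's willingness to pay at q = 905 is (3753 - 905) = 2848.

2848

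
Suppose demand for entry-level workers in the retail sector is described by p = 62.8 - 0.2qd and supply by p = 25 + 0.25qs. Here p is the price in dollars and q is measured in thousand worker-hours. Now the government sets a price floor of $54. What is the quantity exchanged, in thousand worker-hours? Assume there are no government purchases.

Rearranging demand gives qd = 314 - 5p; rearranging supply gives qs = 4p - 100. In a free market, 314 - 5p = 4p - 100 gives the equilibrium p* = 46, q* = 84.
Since 54 > 46, the floor is binding.
At p = 54: qd = 314 - 5·54 = 44 and qs = 4·54 - 100 = 116.
The quantity actually transacted is the short side, demand: 44.

44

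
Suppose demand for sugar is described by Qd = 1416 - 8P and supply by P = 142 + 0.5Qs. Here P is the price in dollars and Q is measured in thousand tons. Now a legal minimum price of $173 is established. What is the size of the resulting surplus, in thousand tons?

Rearranging supply gives Qs = 2P - 284. In a free market, 1416 - 8P = 2P - 284 gives the equilibrium P* = 170, Q* = 56.
Since 173 > 170, the floor is binding.
At P = 173: Qd = 1416 - 8·173 = 32 and Qs = 2·173 - 284 = 62.
Surplus = Qs - Qd = 62 - 32 = 30.

30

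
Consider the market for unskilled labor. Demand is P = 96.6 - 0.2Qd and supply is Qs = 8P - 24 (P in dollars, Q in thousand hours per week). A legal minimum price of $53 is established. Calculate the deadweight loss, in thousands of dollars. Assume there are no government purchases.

Rearranging demand gives Qd = 483 - 5P. In a free market, 483 - 5P = 8P - 24 gives the equilibrium P* = 39, Q* = 288.
Since 53 > 39, the floor is binding.
At P = 53: Qd = 483 - 5·53 = 218 and Qs = 8·53 - 24 = 400.
Quantity traded falls to 218. At Q = 218 the demand price is (483 - 218)/5 = 53 and the supply price is (24 + 218)/8 = 30.25.
Deadweight loss = ½ · (53 - 30.25) · (288 - 218) = ½ · 22.75 · 70 = 796.25.

796.25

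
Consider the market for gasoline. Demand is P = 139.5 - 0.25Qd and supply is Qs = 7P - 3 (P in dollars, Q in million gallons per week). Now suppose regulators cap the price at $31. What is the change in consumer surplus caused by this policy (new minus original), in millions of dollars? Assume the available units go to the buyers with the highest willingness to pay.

1830

Rearranging demand gives Qd = 558 - 4P. Setting quantity demanded equal to quantity supplied, 558 - 4P = 7P - 3, gives P* = 51 and Q* = 354.
The ceiling of 31 is below the equilibrium price 51, so it binds.
At P = 31: Qd = 558 - 4·31 = 434 and Qs = 7·31 - 3 = 214.
Consumer surplus without the control is ½ · (139.5 - 51) · 354 = 15664.5.
With the ceiling, 214 units are sold at 31 (assume they go to the highest-value buyers). The demand price at Q = 214 is 86, so CS = ½ · [(139.5 - 31) + (86 - 31)] · 214 = 17494.5.
Change in consumer surplus = 17494.5 - 15664.5 = 1830.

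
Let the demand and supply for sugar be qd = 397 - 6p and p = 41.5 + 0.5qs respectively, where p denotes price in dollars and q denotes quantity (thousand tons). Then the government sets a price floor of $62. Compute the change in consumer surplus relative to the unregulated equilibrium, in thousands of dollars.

-62

Rearranging supply gives qs = 2p - 83. Setting quantity demanded equal to quantity supplied, 397 - 6p = 2p - 83, gives p* = 60 and q* = 37.
Since 62 > 60, the floor is binding.
At p = 62: qd = 397 - 6·62 = 25 and qs = 2·62 - 83 = 41.
Consumer surplus without the control is ½ · (397/6 - 60) · 37 = 1369/12.
With the floor, consumers buy 25 units at 62, so CS = ½ · (397/6 - 62) · 25 = 625/12.
Change in consumer surplus = 625/12 - 1369/12 = -62.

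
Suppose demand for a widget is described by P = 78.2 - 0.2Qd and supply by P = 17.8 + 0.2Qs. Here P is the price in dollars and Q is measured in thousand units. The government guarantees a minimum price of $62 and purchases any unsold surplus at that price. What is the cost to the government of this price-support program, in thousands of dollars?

8680

Rearranging demand gives Qd = 391 - 5P; rearranging supply gives Qs = 5P - 89. Equilibrium: 391 - 5P = 5P - 89, so 480 = 10P and P* = 48, Q* = 151.
The floor of 62 is above the equilibrium price 48, so it binds.
At P = 62: Qd = 391 - 5·62 = 81 and Qs = 5·62 - 89 = 221.
Surplus = Qs - Qd = 140.
Government expenditure = surplus × support price = 140 × 62 = 8680.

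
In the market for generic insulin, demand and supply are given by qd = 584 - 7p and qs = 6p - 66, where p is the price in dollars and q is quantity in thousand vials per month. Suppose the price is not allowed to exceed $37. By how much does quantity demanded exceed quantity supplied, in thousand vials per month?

169

Setting quantity demanded equal to quantity supplied, 584 - 7p = 6p - 66, gives p* = 50 and q* = 234.
The ceiling of 37 is below the equilibrium price 50, so it binds.
At p = 37: qd = 584 - 7·37 = 325 and qs = 6·37 - 66 = 156.
Shortage = qd - qs = 325 - 156 = 169.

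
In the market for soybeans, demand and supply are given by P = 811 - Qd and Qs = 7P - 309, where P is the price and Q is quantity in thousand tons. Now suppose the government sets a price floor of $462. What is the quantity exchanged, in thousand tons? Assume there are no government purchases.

Rearranging demand gives Qd = 811 - P. Setting quantity demanded equal to quantity supplied, 811 - P = 7P - 309, gives P* = 140 and Q* = 671.
The floor of 462 is above the equilibrium price 140, so it binds.
At P = 462: Qd = 811 - 462 = 349 and Qs = 7·462 - 309 = 2925.
The quantity actually transacted is the short side, demand: 349.

349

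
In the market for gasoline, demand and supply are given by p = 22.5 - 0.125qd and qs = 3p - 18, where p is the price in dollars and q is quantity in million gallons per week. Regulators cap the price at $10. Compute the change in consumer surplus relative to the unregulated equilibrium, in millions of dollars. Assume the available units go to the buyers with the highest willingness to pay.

Rearranging demand gives qd = 180 - 8p. Setting quantity demanded equal to quantity supplied, 180 - 8p = 3p - 18, gives p* = 18 and q* = 36.
Because the ceiling (10) lies below the market-clearing price, it is binding.
At p = 10: qd = 180 - 8·10 = 100 and qs = 3·10 - 18 = 12.
Consumer surplus without the control is ½ · (22.5 - 18) · 36 = 81.
With the ceiling, 12 units are sold at 10 (assume they go to the highest-value buyers). The demand price at q = 12 is 21, so CS = ½ · [(22.5 - 10) + (21 - 10)] · 12 = 141.
Change in consumer surplus = 141 - 81 = 60.

60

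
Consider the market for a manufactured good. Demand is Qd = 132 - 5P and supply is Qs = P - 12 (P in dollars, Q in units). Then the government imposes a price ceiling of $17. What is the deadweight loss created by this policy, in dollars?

29.4

Equilibrium: 132 - 5P = P - 12, so 144 = 6P and P* = 24, Q* = 12.
The ceiling of 17 is below the equilibrium price 24, so it binds.
At P = 17: Qd = 132 - 5·17 = 47 and Qs = 17 - 12 = 5.
Quantity traded falls to 5. At Q = 5 the demand price is (132 - 5)/5 = 25.4 and the supply price is 12 + 5 = 17.
Deadweight loss = ½ · (25.4 - 17) · (12 - 5) = ½ · 8.4 · 7 = 29.4.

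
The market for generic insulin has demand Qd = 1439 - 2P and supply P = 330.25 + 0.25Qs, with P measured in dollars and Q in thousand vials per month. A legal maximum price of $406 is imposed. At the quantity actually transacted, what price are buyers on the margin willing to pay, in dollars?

Rearranging supply gives Qs = 4P - 1321. Setting quantity demanded equal to quantity supplied, 1439 - 2P = 4P - 1321, gives P* = 460 and Q* = 519.
The ceiling of 406 is below the equilibrium price 460, so it binds.
At P = 406: Qd = 1439 - 2·406 = 627 and Qs = 4·406 - 1321 = 303.
Only 303 units reach the market. On the demand curve, the marginal buyer's willingness to pay at Q = 303 is (1439 - 303)/2 = 568.

568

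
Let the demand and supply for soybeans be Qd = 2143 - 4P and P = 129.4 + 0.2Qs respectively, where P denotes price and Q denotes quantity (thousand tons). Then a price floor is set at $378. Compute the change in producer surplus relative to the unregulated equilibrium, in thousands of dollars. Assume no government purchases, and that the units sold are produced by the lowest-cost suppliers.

Rearranging supply gives Qs = 5P - 647. Equilibrium: 2143 - 4P = 5P - 647, so 2790 = 9P and P* = 310, Q* = 903.
Because the floor (378) lies above the market-clearing price, it is binding.
At P = 378: Qd = 2143 - 4·378 = 631 and Qs = 5·378 - 647 = 1243.
Producer surplus without the control is ½ · (310 - 129.4) · 903 = 81540.9.
With the floor, 631 units are sold at 378. The supply price at Q = 631 is 255.6, so PS = ½ · [(378 - 129.4) + (378 - 255.6)] · 631 = 117050.5.
Change in producer surplus = 117050.5 - 81540.9 = 35509.6.

35509.6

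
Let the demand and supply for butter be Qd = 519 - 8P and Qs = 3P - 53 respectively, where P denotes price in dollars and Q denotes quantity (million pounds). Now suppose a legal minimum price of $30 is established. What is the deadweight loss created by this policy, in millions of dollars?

0

Without the control the market clears where 519 - 8P = 3P - 53, i.e. P* = 52 and Q* = 103.
Since 30 is below P* = 52, the floor does not bind and the free-market outcome prevails.
Since the control does not bind, no trades are prevented and deadweight loss is zero.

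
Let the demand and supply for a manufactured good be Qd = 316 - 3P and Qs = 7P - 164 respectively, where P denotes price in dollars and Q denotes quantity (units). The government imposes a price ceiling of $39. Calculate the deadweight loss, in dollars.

In a free market, 316 - 3P = 7P - 164 gives the equilibrium P* = 48, Q* = 172.
The ceiling of 39 is below the equilibrium price 48, so it binds.
At P = 39: Qd = 316 - 3·39 = 199 and Qs = 7·39 - 164 = 109.
Quantity traded falls to 109. At Q = 109 the demand price is (316 - 109)/3 = 69 and the supply price is (164 + 109)/7 = 39.
Deadweight loss = ½ · (69 - 39) · (172 - 109) = ½ · 30 · 63 = 945.

945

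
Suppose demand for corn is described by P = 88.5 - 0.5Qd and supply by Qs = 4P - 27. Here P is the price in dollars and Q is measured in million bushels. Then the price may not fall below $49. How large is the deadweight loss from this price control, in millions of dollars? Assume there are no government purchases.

Rearranging demand gives Qd = 177 - 2P. Setting quantity demanded equal to quantity supplied, 177 - 2P = 4P - 27, gives P* = 34 and Q* = 109.
The floor of 49 is above the equilibrium price 34, so it binds.
At P = 49: Qd = 177 - 2·49 = 79 and Qs = 4·49 - 27 = 169.
Quantity traded falls to 79. At Q = 79 the demand price is (177 - 79)/2 = 49 and the supply price is (27 + 79)/4 = 26.5.
Deadweight loss = ½ · (49 - 26.5) · (109 - 79) = ½ · 22.5 · 30 = 337.5.

337.5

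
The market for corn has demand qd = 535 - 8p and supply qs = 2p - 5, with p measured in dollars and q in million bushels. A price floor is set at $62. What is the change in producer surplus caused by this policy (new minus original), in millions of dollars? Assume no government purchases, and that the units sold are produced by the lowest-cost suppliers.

-712

Without the control the market clears where 535 - 8p = 2p - 5, i.e. p* = 54 and q* = 103.
Because the floor (62) lies above the market-clearing price, it is binding.
At p = 62: qd = 535 - 8·62 = 39 and qs = 2·62 - 5 = 119.
Producer surplus without the control is ½ · (54 - 2.5) · 103 = 2652.25.
With the floor, 39 units are sold at 62. The supply price at q = 39 is 22, so PS = ½ · [(62 - 2.5) + (62 - 22)] · 39 = 1940.25.
Change in producer surplus = 1940.25 - 2652.25 = -712.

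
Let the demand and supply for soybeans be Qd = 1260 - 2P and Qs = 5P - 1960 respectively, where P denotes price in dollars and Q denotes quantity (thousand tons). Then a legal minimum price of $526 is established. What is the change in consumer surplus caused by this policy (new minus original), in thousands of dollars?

-18084

Without the control the market clears where 1260 - 2P = 5P - 1960, i.e. P* = 460 and Q* = 340.
Because the floor (526) lies above the market-clearing price, it is binding.
At P = 526: Qd = 1260 - 2·526 = 208 and Qs = 5·526 - 1960 = 670.
Consumer surplus without the control is ½ · (630 - 460) · 340 = 28900.
With the floor, consumers buy 208 units at 526, so CS = ½ · (630 - 526) · 208 = 10816.
Change in consumer surplus = 10816 - 28900 = -18084.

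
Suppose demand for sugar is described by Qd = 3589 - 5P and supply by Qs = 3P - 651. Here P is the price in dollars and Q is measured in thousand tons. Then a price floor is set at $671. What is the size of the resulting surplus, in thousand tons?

1128

Setting quantity demanded equal to quantity supplied, 3589 - 5P = 3P - 651, gives P* = 530 and Q* = 939.
The floor of 671 is above the equilibrium price 530, so it binds.
At P = 671: Qd = 3589 - 5·671 = 234 and Qs = 3·671 - 651 = 1362.
Surplus = Qs - Qd = 1362 - 234 = 1128.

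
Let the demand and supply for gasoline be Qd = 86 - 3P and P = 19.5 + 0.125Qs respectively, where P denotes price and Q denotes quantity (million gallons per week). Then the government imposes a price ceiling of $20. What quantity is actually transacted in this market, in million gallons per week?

4

Rearranging supply gives Qs = 8P - 156. Equilibrium: 86 - 3P = 8P - 156, so 242 = 11P and P* = 22, Q* = 20.
The ceiling of 20 is below the equilibrium price 22, so it binds.
At P = 20: Qd = 86 - 3·20 = 26 and Qs = 8·20 - 156 = 4.
The quantity actually transacted is the short side, supply: 4.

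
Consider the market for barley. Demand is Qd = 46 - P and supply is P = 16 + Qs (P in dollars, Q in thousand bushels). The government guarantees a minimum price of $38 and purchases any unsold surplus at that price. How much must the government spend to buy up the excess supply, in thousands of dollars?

Rearranging supply gives Qs = P - 16. Without the control the market clears where 46 - P = P - 16, i.e. P* = 31 and Q* = 15.
The floor of 38 is above the equilibrium price 31, so it binds.
At P = 38: Qd = 46 - 38 = 8 and Qs = 38 - 16 = 22.
Surplus = Qs - Qd = 14.
Government expenditure = surplus × support price = 14 × 38 = 532.

532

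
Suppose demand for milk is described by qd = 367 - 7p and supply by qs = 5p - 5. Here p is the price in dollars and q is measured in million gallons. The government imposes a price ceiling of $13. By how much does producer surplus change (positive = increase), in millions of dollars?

-1890

Equilibrium: 367 - 7p = 5p - 5, so 372 = 12p and p* = 31, q* = 150.
Because the ceiling (13) lies below the market-clearing price, it is binding.
At p = 13: qd = 367 - 7·13 = 276 and qs = 5·13 - 5 = 60.
Producer surplus without the control is ½ · (31 - 1) · 150 = 2250.
With the ceiling, producers sell 60 units at 13, so PS = ½ · (13 - 1) · 60 = 360.
Change in producer surplus = 360 - 2250 = -1890.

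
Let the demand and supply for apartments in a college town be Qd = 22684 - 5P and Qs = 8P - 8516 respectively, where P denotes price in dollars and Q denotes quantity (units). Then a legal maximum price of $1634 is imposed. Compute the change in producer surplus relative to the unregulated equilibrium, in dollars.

-5836920

Equilibrium: 22684 - 5P = 8P - 8516, so 31200 = 13P and P* = 2400, Q* = 10684.
Since 1634 < 2400, the ceiling is binding.
At P = 1634: Qd = 22684 - 5·1634 = 14514 and Qs = 8·1634 - 8516 = 4556.
Producer surplus without the control is ½ · (2400 - 1064.5) · 10684 = 7134241.
With the ceiling, producers sell 4556 units at 1634, so PS = ½ · (1634 - 1064.5) · 4556 = 1297321.
Change in producer surplus = 1297321 - 7134241 = -5836920.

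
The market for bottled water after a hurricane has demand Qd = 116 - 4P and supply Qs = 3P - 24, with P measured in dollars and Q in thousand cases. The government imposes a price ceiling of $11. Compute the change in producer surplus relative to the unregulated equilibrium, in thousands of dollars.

-202.5

Without the control the market clears where 116 - 4P = 3P - 24, i.e. P* = 20 and Q* = 36.
Because the ceiling (11) lies below the market-clearing price, it is binding.
At P = 11: Qd = 116 - 4·11 = 72 and Qs = 3·11 - 24 = 9.
Producer surplus without the control is ½ · (20 - 8) · 36 = 216.
With the ceiling, producers sell 9 units at 11, so PS = ½ · (11 - 8) · 9 = 13.5.
Change in producer surplus = 13.5 - 216 = -202.5.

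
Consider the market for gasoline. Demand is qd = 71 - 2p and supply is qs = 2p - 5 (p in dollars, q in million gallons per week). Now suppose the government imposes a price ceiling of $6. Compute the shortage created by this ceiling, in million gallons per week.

52

In a free market, 71 - 2p = 2p - 5 gives the equilibrium p* = 19, q* = 33.
The ceiling of 6 is below the equilibrium price 19, so it binds.
At p = 6: qd = 71 - 2·6 = 59 and qs = 2·6 - 5 = 7.
Shortage = qd - qs = 59 - 7 = 52.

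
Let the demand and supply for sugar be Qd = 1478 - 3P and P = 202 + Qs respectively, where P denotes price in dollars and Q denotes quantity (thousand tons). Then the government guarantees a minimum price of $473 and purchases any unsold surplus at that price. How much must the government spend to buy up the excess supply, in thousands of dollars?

Rearranging supply gives Qs = P - 202. Setting quantity demanded equal to quantity supplied, 1478 - 3P = P - 202, gives P* = 420 and Q* = 218.
Since 473 > 420, the floor is binding.
At P = 473: Qd = 1478 - 3·473 = 59 and Qs = 473 - 202 = 271.
Surplus = Qs - Qd = 212.
Government expenditure = surplus × support price = 212 × 473 = 100276.

100276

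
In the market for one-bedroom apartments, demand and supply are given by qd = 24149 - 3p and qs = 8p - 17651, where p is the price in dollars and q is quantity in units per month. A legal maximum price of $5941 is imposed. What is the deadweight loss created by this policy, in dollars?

0

In a free market, 24149 - 3p = 8p - 17651 gives the equilibrium p* = 3800, q* = 12749.
Since 5941 is above p* = 3800, the ceiling does not bind and the free-market outcome prevails.
Since the control does not bind, no trades are prevented and deadweight loss is zero.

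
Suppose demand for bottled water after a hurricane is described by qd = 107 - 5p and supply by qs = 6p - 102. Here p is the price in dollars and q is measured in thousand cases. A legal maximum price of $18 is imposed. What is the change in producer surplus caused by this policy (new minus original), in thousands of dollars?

-9

Equilibrium: 107 - 5p = 6p - 102, so 209 = 11p and p* = 19, q* = 12.
The ceiling of 18 is below the equilibrium price 19, so it binds.
At p = 18: qd = 107 - 5·18 = 17 and qs = 6·18 - 102 = 6.
Producer surplus without the control is ½ · (19 - 17) · 12 = 12.
With the ceiling, producers sell 6 units at 18, so PS = ½ · (18 - 17) · 6 = 3.
Change in producer surplus = 3 - 12 = -9.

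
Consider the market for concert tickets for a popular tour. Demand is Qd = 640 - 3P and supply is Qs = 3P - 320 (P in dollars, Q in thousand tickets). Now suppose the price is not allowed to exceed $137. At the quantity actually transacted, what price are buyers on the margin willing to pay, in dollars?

Without the control the market clears where 640 - 3P = 3P - 320, i.e. P* = 160 and Q* = 160.
Since 137 < 160, the ceiling is binding.
At P = 137: Qd = 640 - 3·137 = 229 and Qs = 3·137 - 320 = 91.
Only 91 units reach the market. On the demand curve, the marginal buyer's willingness to pay at Q = 91 is (640 - 91)/3 = 183.

183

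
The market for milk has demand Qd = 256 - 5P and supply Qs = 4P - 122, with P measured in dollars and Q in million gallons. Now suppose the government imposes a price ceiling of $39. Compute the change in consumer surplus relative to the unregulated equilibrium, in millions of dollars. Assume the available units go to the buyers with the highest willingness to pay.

Without the control the market clears where 256 - 5P = 4P - 122, i.e. P* = 42 and Q* = 46.
Because the ceiling (39) lies below the market-clearing price, it is binding.
At P = 39: Qd = 256 - 5·39 = 61 and Qs = 4·39 - 122 = 34.
Consumer surplus without the control is ½ · (51.2 - 42) · 46 = 211.6.
With the ceiling, 34 units are sold at 39 (assume they go to the highest-value buyers). The demand price at Q = 34 is 44.4, so CS = ½ · [(51.2 - 39) + (44.4 - 39)] · 34 = 299.2.
Change in consumer surplus = 299.2 - 211.6 = 87.6.

87.6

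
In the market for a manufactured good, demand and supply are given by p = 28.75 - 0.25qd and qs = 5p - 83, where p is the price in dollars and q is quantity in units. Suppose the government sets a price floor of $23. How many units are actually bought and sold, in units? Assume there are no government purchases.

Rearranging demand gives qd = 115 - 4p. Equilibrium: 115 - 4p = 5p - 83, so 198 = 9p and p* = 22, q* = 27.
Since 23 > 22, the floor is binding.
At p = 23: qd = 115 - 4·23 = 23 and qs = 5·23 - 83 = 32.
The quantity actually transacted is the short side, demand: 23.

23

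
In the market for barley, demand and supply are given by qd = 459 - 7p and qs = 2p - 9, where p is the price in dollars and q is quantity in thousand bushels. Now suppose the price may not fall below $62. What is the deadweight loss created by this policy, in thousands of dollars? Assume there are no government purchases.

1575

Equilibrium: 459 - 7p = 2p - 9, so 468 = 9p and p* = 52, q* = 95.
Since 62 > 52, the floor is binding.
At p = 62: qd = 459 - 7·62 = 25 and qs = 2·62 - 9 = 115.
Quantity traded falls to 25. At q = 25 the demand price is (459 - 25)/7 = 62 and the supply price is (9 + 25)/2 = 17.
Deadweight loss = ½ · (62 - 17) · (95 - 25) = ½ · 45 · 70 = 1575.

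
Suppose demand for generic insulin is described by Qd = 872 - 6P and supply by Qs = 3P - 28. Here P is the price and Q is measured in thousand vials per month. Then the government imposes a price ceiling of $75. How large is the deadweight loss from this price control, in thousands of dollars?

1406.25

Setting quantity demanded equal to quantity supplied, 872 - 6P = 3P - 28, gives P* = 100 and Q* = 272.
Since 75 < 100, the ceiling is binding.
At P = 75: Qd = 872 - 6·75 = 422 and Qs = 3·75 - 28 = 197.
Quantity traded falls to 197. At Q = 197 the demand price is (872 - 197)/6 = 112.5 and the supply price is (28 + 197)/3 = 75.
Deadweight loss = ½ · (112.5 - 75) · (272 - 197) = ½ · 37.5 · 75 = 1406.25.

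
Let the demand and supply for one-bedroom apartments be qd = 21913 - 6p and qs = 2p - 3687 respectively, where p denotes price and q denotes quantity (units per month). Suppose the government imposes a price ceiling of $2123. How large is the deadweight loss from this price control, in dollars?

In a free market, 21913 - 6p = 2p - 3687 gives the equilibrium p* = 3200, q* = 2713.
The ceiling of 2123 is below the equilibrium price 3200, so it binds.
At p = 2123: qd = 21913 - 6·2123 = 9175 and qs = 2·2123 - 3687 = 559.
Quantity traded falls to 559. At q = 559 the demand price is (21913 - 559)/6 = 3559 and the supply price is (3687 + 559)/2 = 2123.
Deadweight loss = ½ · (3559 - 2123) · (2713 - 559) = ½ · 1436 · 2154 = 1546572.

1546572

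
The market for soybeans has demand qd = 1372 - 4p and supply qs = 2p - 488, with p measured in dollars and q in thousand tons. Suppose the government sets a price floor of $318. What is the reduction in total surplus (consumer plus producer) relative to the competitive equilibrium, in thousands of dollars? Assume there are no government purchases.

384

In a free market, 1372 - 4p = 2p - 488 gives the equilibrium p* = 310, q* = 132.
Since 318 > 310, the floor is binding.
At p = 318: qd = 1372 - 4·318 = 100 and qs = 2·318 - 488 = 148.
Quantity traded falls to 100. At q = 100 the demand price is (1372 - 100)/4 = 318 and the supply price is (488 + 100)/2 = 294.
Deadweight loss = ½ · (318 - 294) · (132 - 100) = ½ · 24 · 32 = 384.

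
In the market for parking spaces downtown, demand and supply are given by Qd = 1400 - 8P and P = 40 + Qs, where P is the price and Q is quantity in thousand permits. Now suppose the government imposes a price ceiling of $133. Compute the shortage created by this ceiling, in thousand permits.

Rearranging supply gives Qs = P - 40. In a free market, 1400 - 8P = P - 40 gives the equilibrium P* = 160, Q* = 120.
Because the ceiling (133) lies below the market-clearing price, it is binding.
At P = 133: Qd = 1400 - 8·133 = 336 and Qs = 133 - 40 = 93.
Shortage = Qd - Qs = 336 - 93 = 243.

243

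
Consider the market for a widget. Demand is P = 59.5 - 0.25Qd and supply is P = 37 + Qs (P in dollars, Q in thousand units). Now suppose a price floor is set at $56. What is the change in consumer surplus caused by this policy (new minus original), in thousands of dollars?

Rearranging demand gives Qd = 238 - 4P; rearranging supply gives Qs = P - 37. Setting quantity demanded equal to quantity supplied, 238 - 4P = P - 37, gives P* = 55 and Q* = 18.
Since 56 > 55, the floor is binding.
At P = 56: Qd = 238 - 4·56 = 14 and Qs = 56 - 37 = 19.
Consumer surplus without the control is ½ · (59.5 - 55) · 18 = 40.5.
With the floor, consumers buy 14 units at 56, so CS = ½ · (59.5 - 56) · 14 = 24.5.
Change in consumer surplus = 24.5 - 40.5 = -16.

-16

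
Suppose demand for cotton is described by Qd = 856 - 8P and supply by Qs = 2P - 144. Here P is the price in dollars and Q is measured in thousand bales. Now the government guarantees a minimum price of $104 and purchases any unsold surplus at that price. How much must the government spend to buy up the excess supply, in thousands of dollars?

Without the control the market clears where 856 - 8P = 2P - 144, i.e. P* = 100 and Q* = 56.
The floor of 104 is above the equilibrium price 100, so it binds.
At P = 104: Qd = 856 - 8·104 = 24 and Qs = 2·104 - 144 = 64.
Surplus = Qs - Qd = 40.
Government expenditure = surplus × support price = 40 × 104 = 4160.

4160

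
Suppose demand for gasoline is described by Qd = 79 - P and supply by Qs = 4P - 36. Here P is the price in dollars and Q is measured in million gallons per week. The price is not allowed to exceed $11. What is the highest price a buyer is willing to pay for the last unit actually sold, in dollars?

In a free market, 79 - P = 4P - 36 gives the equilibrium P* = 23, Q* = 56.
Because the ceiling (11) lies below the market-clearing price, it is binding.
At P = 11: Qd = 79 - 11 = 68 and Qs = 4·11 - 36 = 8.
Only 8 units reach the market. On the demand curve, the marginal buyer's willingness to pay at Q = 8 is (79 - 8) = 71.

71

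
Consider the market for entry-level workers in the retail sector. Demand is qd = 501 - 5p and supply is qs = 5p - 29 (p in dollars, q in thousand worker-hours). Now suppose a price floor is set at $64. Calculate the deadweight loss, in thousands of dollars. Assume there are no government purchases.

605

Equilibrium: 501 - 5p = 5p - 29, so 530 = 10p and p* = 53, q* = 236.
The floor of 64 is above the equilibrium price 53, so it binds.
At p = 64: qd = 501 - 5·64 = 181 and qs = 5·64 - 29 = 291.
Quantity traded falls to 181. At q = 181 the demand price is (501 - 181)/5 = 64 and the supply price is (29 + 181)/5 = 42.
Deadweight loss = ½ · (64 - 42) · (236 - 181) = ½ · 22 · 55 = 605.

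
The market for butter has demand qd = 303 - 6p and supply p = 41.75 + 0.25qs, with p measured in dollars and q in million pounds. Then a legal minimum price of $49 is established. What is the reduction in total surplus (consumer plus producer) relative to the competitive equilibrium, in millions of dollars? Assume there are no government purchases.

Rearranging supply gives qs = 4p - 167. Equilibrium: 303 - 6p = 4p - 167, so 470 = 10p and p* = 47, q* = 21.
Because the floor (49) lies above the market-clearing price, it is binding.
At p = 49: qd = 303 - 6·49 = 9 and qs = 4·49 - 167 = 29.
Quantity traded falls to 9. At q = 9 the demand price is (303 - 9)/6 = 49 and the supply price is (167 + 9)/4 = 44.
Deadweight loss = ½ · (49 - 44) · (21 - 9) = ½ · 5 · 12 = 30.

30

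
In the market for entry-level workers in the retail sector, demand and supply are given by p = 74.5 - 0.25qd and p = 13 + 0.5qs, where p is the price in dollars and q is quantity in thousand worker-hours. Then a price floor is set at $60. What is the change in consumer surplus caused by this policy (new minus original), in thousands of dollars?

-420

Rearranging demand gives qd = 298 - 4p; rearranging supply gives qs = 2p - 26. Equilibrium: 298 - 4p = 2p - 26, so 324 = 6p and p* = 54, q* = 82.
The floor of 60 is above the equilibrium price 54, so it binds.
At p = 60: qd = 298 - 4·60 = 58 and qs = 2·60 - 26 = 94.
Consumer surplus without the control is ½ · (74.5 - 54) · 82 = 840.5.
With the floor, consumers buy 58 units at 60, so CS = ½ · (74.5 - 60) · 58 = 420.5.
Change in consumer surplus = 420.5 - 840.5 = -420.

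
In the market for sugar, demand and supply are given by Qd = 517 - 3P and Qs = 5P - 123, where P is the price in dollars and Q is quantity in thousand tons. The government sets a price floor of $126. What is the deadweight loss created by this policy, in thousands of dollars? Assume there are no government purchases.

5078.4

Equilibrium: 517 - 3P = 5P - 123, so 640 = 8P and P* = 80, Q* = 277.
The floor of 126 is above the equilibrium price 80, so it binds.
At P = 126: Qd = 517 - 3·126 = 139 and Qs = 5·126 - 123 = 507.
Quantity traded falls to 139. At Q = 139 the demand price is (517 - 139)/3 = 126 and the supply price is (123 + 139)/5 = 52.4.
Deadweight loss = ½ · (126 - 52.4) · (277 - 139) = ½ · 73.6 · 138 = 5078.4.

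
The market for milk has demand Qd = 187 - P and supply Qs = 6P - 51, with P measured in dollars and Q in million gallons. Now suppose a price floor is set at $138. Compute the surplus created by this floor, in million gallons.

728

In a free market, 187 - P = 6P - 51 gives the equilibrium P* = 34, Q* = 153.
The floor of 138 is above the equilibrium price 34, so it binds.
At P = 138: Qd = 187 - 138 = 49 and Qs = 6·138 - 51 = 777.
Surplus = Qs - Qd = 777 - 49 = 728.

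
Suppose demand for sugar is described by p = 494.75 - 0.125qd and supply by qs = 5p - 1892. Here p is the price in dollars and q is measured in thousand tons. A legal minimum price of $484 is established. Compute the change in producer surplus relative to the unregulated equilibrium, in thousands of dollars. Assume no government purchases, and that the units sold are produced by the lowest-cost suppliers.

-4474.4

Rearranging demand gives qd = 3958 - 8p. Equilibrium: 3958 - 8p = 5p - 1892, so 5850 = 13p and p* = 450, q* = 358.
Because the floor (484) lies above the market-clearing price, it is binding.
At p = 484: qd = 3958 - 8·484 = 86 and qs = 5·484 - 1892 = 528.
Producer surplus without the control is ½ · (450 - 378.4) · 358 = 12816.4.
With the floor, 86 units are sold at 484. The supply price at q = 86 is 395.6, so PS = ½ · [(484 - 378.4) + (484 - 395.6)] · 86 = 8342.
Change in producer surplus = 8342 - 12816.4 = -4474.4.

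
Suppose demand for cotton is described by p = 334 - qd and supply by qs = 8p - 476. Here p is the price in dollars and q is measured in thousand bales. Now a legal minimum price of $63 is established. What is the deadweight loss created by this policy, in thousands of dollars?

Rearranging demand gives qd = 334 - p. Setting quantity demanded equal to quantity supplied, 334 - p = 8p - 476, gives p* = 90 and q* = 244.
Since 63 is below p* = 90, the floor does not bind and the free-market outcome prevails.
Since the control does not bind, no trades are prevented and deadweight loss is zero.

0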